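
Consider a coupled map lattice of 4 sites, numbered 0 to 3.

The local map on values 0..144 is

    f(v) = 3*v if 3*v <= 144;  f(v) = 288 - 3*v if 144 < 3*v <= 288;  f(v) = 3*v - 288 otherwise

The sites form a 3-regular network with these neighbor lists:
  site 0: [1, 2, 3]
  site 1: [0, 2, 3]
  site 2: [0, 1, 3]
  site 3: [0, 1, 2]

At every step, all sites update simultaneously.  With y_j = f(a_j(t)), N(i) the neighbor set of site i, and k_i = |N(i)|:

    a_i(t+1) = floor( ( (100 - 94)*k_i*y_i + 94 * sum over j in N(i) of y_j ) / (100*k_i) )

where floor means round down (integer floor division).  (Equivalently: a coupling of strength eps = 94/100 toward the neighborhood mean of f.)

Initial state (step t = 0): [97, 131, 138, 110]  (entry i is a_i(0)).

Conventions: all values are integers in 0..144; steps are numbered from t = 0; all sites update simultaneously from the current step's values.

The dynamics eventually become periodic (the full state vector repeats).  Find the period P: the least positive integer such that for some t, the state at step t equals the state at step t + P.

Answer: 8
Key observation: The state at step 15, [135, 135, 135, 135], reappears at step 23 — and no state repeats earlier — so the cycle the system enters has period 8.

Derivation:
t=0: [97, 131, 138, 110]
t=1: [85, 59, 54, 75]
t=2: [95, 76, 72, 88]
t=3: [49, 34, 31, 43]
t=4: [109, 119, 122, 113]
t=5: [64, 56, 54, 61]
t=6: [115, 109, 108, 113]
t=7: [42, 47, 48, 44]
t=8: [138, 134, 133, 136]
t=9: [115, 118, 119, 117]
t=10: [65, 63, 62, 63]
t=11: [99, 98, 97, 98]
t=12: [5, 6, 6, 6]
t=13: [17, 17, 17, 17]
t=14: [51, 51, 51, 51]
t=15: [135, 135, 135, 135]
t=16: [117, 117, 117, 117]
t=17: [63, 63, 63, 63]
t=18: [99, 99, 99, 99]
t=19: [9, 9, 9, 9]
t=20: [27, 27, 27, 27]
t=21: [81, 81, 81, 81]
t=22: [45, 45, 45, 45]
t=23: [135, 135, 135, 135]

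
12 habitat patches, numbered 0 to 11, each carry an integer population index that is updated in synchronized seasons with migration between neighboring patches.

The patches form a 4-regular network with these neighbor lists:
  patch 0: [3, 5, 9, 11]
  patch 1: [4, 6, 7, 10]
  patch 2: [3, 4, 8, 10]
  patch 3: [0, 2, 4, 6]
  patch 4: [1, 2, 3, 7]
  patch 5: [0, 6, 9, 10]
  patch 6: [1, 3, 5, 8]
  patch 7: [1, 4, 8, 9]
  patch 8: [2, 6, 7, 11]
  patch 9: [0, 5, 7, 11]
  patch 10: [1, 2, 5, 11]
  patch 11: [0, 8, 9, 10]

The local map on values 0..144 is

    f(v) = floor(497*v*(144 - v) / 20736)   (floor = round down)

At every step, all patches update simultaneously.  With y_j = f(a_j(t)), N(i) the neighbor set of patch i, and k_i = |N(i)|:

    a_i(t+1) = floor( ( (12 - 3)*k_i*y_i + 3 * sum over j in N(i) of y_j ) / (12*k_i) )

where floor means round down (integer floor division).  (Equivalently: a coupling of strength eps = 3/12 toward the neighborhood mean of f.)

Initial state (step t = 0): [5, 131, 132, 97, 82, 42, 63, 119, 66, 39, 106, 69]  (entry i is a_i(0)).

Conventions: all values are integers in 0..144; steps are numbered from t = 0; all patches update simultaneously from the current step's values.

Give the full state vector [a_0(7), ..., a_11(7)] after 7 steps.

Simulating step by step:
t=0: [5, 131, 132, 97, 82, 42, 63, 119, 66, 39, 106, 69]
t=1: [39, 55, 55, 100, 106, 97, 114, 77, 114, 93, 90, 113]
t=2: [99, 113, 112, 103, 100, 107, 86, 117, 86, 110, 113, 87]
t=3: [104, 86, 89, 101, 100, 95, 114, 81, 114, 91, 86, 113]
t=4: [100, 115, 113, 103, 107, 109, 86, 117, 85, 112, 116, 88]
t=5: [103, 82, 86, 100, 91, 92, 113, 79, 114, 88, 80, 112]
t=6: [102, 118, 115, 104, 115, 112, 88, 119, 86, 114, 118, 90]
t=7: [100, 76, 82, 97, 79, 87, 112, 75, 113, 84, 76, 110]

Answer: [100, 76, 82, 97, 79, 87, 112, 75, 113, 84, 76, 110]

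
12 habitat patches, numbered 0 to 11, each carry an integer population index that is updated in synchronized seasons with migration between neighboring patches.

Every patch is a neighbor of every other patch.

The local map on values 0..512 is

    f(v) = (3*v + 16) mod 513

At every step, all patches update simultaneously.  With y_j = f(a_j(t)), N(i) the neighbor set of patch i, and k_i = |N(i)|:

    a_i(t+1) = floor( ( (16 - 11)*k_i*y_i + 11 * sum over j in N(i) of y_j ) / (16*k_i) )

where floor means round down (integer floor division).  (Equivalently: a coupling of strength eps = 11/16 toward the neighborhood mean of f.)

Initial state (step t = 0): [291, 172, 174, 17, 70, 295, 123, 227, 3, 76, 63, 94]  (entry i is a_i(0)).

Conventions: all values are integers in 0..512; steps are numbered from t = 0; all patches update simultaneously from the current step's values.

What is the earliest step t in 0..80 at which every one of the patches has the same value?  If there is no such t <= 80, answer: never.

Simulating step by step:
t=0: [291, 172, 174, 17, 70, 295, 123, 227, 3, 76, 63, 94]  (not all equal)
t=1: [246, 157, 158, 169, 209, 249, 248, 198, 158, 213, 203, 227]  (not all equal)
t=2: [240, 301, 302, 182, 212, 242, 241, 204, 302, 215, 208, 226]  (not all equal)
t=3: [222, 267, 268, 178, 201, 223, 222, 195, 268, 203, 198, 211]  (not all equal)
t=4: [167, 201, 202, 134, 151, 168, 167, 147, 202, 153, 149, 159]  (not all equal)
t=5: [195, 221, 221, 299, 311, 196, 195, 308, 221, 313, 310, 317]  (not all equal)
t=6: [231, 251, 251, 309, 318, 232, 231, 316, 251, 320, 318, 323]  (not all equal)
t=7: [304, 319, 319, 363, 369, 305, 304, 368, 319, 371, 369, 373]  (not all equal)
t=8: [304, 315, 315, 220, 224, 304, 304, 223, 315, 226, 224, 227]  (not all equal)
t=9: [331, 339, 339, 268, 271, 331, 331, 270, 339, 272, 271, 273]  (not all equal)
t=10: [336, 214, 214, 289, 291, 336, 336, 290, 214, 292, 291, 293]  (not all equal)
t=11: [391, 300, 300, 356, 358, 391, 391, 357, 300, 358, 358, 359]  (not all equal)
t=12: [170, 230, 230, 144, 145, 170, 170, 145, 230, 145, 145, 146]  (not all equal)
t=13: [211, 256, 256, 319, 320, 211, 211, 320, 256, 320, 320, 321]  (not all equal)
t=14: [283, 317, 317, 364, 365, 283, 283, 365, 317, 365, 365, 366]  (not all equal)
t=15: [271, 296, 296, 203, 204, 271, 271, 204, 296, 204, 204, 205]  (not all equal)
t=16: [254, 273, 273, 203, 204, 254, 254, 204, 273, 204, 204, 205]  (not all equal)
t=17: [219, 233, 233, 181, 181, 219, 219, 181, 233, 181, 181, 182]  (not all equal)
t=18: [125, 135, 135, 96, 96, 125, 125, 96, 135, 96, 96, 97]  (not all equal)
t=19: [364, 371, 371, 342, 342, 364, 364, 342, 371, 342, 342, 343]  (not all equal)
t=20: [61, 66, 66, 44, 44, 61, 61, 44, 66, 44, 44, 45]  (not all equal)
t=21: [182, 186, 186, 170, 170, 182, 182, 170, 186, 170, 170, 170]  (not all equal)
t=22: [37, 40, 40, 28, 28, 37, 37, 28, 40, 28, 28, 28]  (not all equal)
t=23: [118, 120, 120, 111, 111, 118, 118, 111, 120, 111, 111, 111]  (not all equal)
t=24: [363, 364, 364, 358, 358, 363, 363, 358, 364, 358, 358, 358]  (not all equal)
t=25: [73, 74, 74, 70, 70, 73, 73, 70, 74, 70, 70, 70]  (not all equal)
t=26: [232, 232, 232, 229, 229, 232, 232, 229, 232, 229, 229, 229]  (not all equal)
t=27: [195, 195, 195, 193, 193, 195, 195, 193, 195, 193, 193, 193]  (not all equal)
t=28: [85, 85, 85, 84, 84, 85, 85, 84, 85, 84, 84, 84]  (not all equal)
t=29: [269, 269, 269, 269, 269, 269, 269, 269, 269, 269, 269, 269]  (all equal)

Answer: 29
Key observation: Synchronization is absorbing here: once all patches are equal they stay equal, and step 29 is the first all-equal step.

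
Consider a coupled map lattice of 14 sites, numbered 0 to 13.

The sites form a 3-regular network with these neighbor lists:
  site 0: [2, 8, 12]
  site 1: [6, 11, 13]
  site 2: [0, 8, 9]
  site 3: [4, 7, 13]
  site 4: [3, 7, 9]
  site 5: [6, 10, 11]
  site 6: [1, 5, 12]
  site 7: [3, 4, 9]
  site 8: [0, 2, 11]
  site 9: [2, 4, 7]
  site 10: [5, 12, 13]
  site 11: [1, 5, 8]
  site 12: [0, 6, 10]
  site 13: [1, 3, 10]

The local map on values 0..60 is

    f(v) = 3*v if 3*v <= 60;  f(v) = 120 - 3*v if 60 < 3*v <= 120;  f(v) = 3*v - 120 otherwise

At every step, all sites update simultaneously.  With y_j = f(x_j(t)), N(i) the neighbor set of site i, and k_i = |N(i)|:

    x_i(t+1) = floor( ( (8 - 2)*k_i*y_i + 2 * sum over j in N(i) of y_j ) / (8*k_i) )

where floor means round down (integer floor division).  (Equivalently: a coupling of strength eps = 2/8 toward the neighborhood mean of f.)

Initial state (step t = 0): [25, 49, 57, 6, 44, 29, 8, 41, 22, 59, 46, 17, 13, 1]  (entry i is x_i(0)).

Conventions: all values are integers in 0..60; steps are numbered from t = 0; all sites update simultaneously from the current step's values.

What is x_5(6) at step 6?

Answer: x_5(6) = 21

Derivation:
t=0: [25, 49, 57, 6, 44, 29, 8, 41, 22, 59, 46, 17, 13, 1]
t=1: [45, 26, 51, 15, 15, 32, 26, 9, 52, 48, 19, 47, 36, 7]
t=2: [18, 38, 31, 41, 41, 28, 38, 29, 32, 26, 47, 24, 18, 27]
t=3: [49, 12, 30, 8, 8, 33, 12, 28, 28, 36, 26, 41, 47, 31]
t=4: [27, 32, 28, 25, 24, 22, 33, 32, 32, 16, 37, 10, 24, 28]
t=5: [38, 25, 36, 42, 45, 45, 26, 29, 26, 45, 18, 31, 41, 33]
t=6: [9, 41, 14, 10, 15, 21, 36, 27, 35, 16, 43, 28, 10, 24]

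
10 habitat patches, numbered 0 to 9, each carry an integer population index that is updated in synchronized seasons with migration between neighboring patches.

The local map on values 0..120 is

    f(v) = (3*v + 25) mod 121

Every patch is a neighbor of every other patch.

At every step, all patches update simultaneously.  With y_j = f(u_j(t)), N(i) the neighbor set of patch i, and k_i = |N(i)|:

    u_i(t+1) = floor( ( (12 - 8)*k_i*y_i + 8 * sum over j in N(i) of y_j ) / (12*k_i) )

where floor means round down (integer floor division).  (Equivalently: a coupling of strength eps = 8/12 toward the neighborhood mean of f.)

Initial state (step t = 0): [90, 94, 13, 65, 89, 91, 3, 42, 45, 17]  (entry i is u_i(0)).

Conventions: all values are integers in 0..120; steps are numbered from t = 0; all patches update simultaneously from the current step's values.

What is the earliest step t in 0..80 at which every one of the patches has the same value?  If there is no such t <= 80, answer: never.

Simulating step by step:
t=0: [90, 94, 13, 65, 89, 91, 3, 42, 45, 17]  (not all equal)
t=1: [55, 58, 58, 67, 54, 56, 50, 49, 52, 61]  (not all equal)
t=2: [71, 73, 73, 80, 70, 72, 67, 66, 68, 75]  (not all equal)
t=3: [82, 52, 52, 57, 81, 83, 79, 78, 79, 54]  (not all equal)
t=4: [37, 45, 45, 49, 36, 38, 35, 34, 35, 47]  (not all equal)
t=5: [21, 28, 28, 31, 21, 22, 20, 19, 20, 29]  (not all equal)
t=6: [94, 99, 99, 102, 94, 95, 93, 92, 93, 100]  (not all equal)
t=7: [69, 73, 73, 75, 69, 70, 68, 68, 68, 74]  (not all equal)
t=8: [78, 50, 50, 52, 78, 79, 78, 78, 78, 51]  (not all equal)
t=9: [28, 38, 38, 40, 28, 29, 28, 28, 28, 39]  (not all equal)
t=10: [82, 59, 59, 60, 82, 83, 82, 82, 82, 60]  (not all equal)
t=11: [45, 58, 58, 59, 45, 45, 45, 45, 45, 59]  (not all equal)
t=12: [51, 61, 61, 61, 51, 51, 51, 51, 51, 61]  (not all equal)
t=13: [65, 73, 73, 73, 65, 65, 65, 65, 65, 73]  (not all equal)
t=14: [70, 45, 45, 45, 70, 70, 70, 70, 70, 45]  (not all equal)
t=15: [91, 72, 72, 72, 91, 91, 91, 91, 91, 72]  (not all equal)
t=16: [74, 91, 91, 91, 74, 74, 74, 74, 74, 91]  (not all equal)
t=17: [20, 33, 33, 33, 20, 20, 20, 20, 20, 33]  (not all equal)
t=18: [60, 39, 39, 39, 60, 60, 60, 60, 60, 39]  (not all equal)
t=19: [65, 49, 49, 49, 65, 65, 65, 65, 65, 49]  (not all equal)
t=20: [84, 72, 72, 72, 84, 84, 84, 84, 84, 72]  (not all equal)
t=21: [60, 82, 82, 82, 60, 60, 60, 60, 60, 82]  (not all equal)
t=22: [67, 53, 53, 53, 67, 67, 67, 67, 67, 53]  (not all equal)
t=23: [92, 81, 81, 81, 92, 92, 92, 92, 92, 81]  (not all equal)
t=24: [49, 40, 40, 40, 49, 49, 49, 49, 49, 40]  (not all equal)
t=25: [43, 36, 36, 36, 43, 43, 43, 43, 43, 36]  (not all equal)
t=26: [26, 21, 21, 21, 26, 26, 26, 26, 26, 21]  (not all equal)
t=27: [98, 94, 94, 94, 98, 98, 98, 98, 98, 94]  (not all equal)
t=28: [73, 70, 70, 70, 73, 73, 73, 73, 73, 70]  (not all equal)
t=29: [35, 64, 64, 64, 35, 35, 35, 35, 35, 64]  (not all equal)
t=30: [34, 57, 57, 57, 34, 34, 34, 34, 34, 57]  (not all equal)
t=31: [26, 44, 44, 44, 26, 26, 26, 26, 26, 44]  (not all equal)
t=32: [83, 65, 65, 65, 83, 83, 83, 83, 83, 65]  (not all equal)
t=33: [51, 69, 69, 69, 51, 51, 51, 51, 51, 69]  (not all equal)
t=34: [73, 87, 87, 87, 73, 73, 73, 73, 73, 87]  (not all equal)
t=35: [14, 25, 25, 25, 14, 14, 14, 14, 14, 25]  (not all equal)
t=36: [76, 85, 85, 85, 76, 76, 76, 76, 76, 85]  (not all equal)
t=37: [19, 26, 26, 26, 19, 19, 19, 19, 19, 26]  (not all equal)
t=38: [88, 93, 93, 93, 88, 88, 88, 88, 88, 93]  (not all equal)
t=39: [51, 55, 55, 55, 51, 51, 51, 51, 51, 55]  (not all equal)
t=40: [60, 63, 63, 63, 60, 60, 60, 60, 60, 63]  (not all equal)
t=41: [86, 89, 89, 89, 86, 86, 86, 86, 86, 89]  (not all equal)
t=42: [43, 46, 46, 46, 43, 43, 43, 43, 43, 46]  (not all equal)
t=43: [35, 38, 38, 38, 35, 35, 35, 35, 35, 38]  (not all equal)
t=44: [11, 14, 14, 14, 11, 11, 11, 11, 11, 14]  (not all equal)
t=45: [60, 63, 63, 63, 60, 60, 60, 60, 60, 63]  (not all equal)

Answer: never
Key observation: The state at step 40 reappears at step 45 — the system is in a cycle of period 5 from step 40 on.  No step 0..45 is synchronized, and the cycle repeats forever, so no step up to 80 (or ever) has all patches equal.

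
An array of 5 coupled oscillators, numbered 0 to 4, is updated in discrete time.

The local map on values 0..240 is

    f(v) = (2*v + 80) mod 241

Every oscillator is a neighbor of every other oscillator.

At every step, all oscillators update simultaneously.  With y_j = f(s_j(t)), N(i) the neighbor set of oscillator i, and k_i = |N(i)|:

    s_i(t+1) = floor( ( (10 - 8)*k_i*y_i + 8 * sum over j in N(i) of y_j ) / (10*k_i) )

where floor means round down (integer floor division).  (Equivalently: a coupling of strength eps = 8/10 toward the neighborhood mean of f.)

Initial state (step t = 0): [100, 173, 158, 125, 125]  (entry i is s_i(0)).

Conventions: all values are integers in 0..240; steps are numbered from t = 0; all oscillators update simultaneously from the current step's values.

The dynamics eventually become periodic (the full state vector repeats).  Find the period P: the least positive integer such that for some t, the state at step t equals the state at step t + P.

Answer: 24
Key observation: The state at step 1, [111, 111, 111, 111, 111], reappears at step 25 — and no state repeats earlier — so the cycle the system enters has period 24.

Derivation:
t=0: [100, 173, 158, 125, 125]
t=1: [111, 111, 111, 111, 111]
t=2: [61, 61, 61, 61, 61]
t=3: [202, 202, 202, 202, 202]
t=4: [2, 2, 2, 2, 2]
t=5: [84, 84, 84, 84, 84]
t=6: [7, 7, 7, 7, 7]
t=7: [94, 94, 94, 94, 94]
t=8: [27, 27, 27, 27, 27]
t=9: [134, 134, 134, 134, 134]
t=10: [107, 107, 107, 107, 107]
t=11: [53, 53, 53, 53, 53]
t=12: [186, 186, 186, 186, 186]
t=13: [211, 211, 211, 211, 211]
t=14: [20, 20, 20, 20, 20]
t=15: [120, 120, 120, 120, 120]
t=16: [79, 79, 79, 79, 79]
t=17: [238, 238, 238, 238, 238]
t=18: [74, 74, 74, 74, 74]
t=19: [228, 228, 228, 228, 228]
t=20: [54, 54, 54, 54, 54]
t=21: [188, 188, 188, 188, 188]
t=22: [215, 215, 215, 215, 215]
t=23: [28, 28, 28, 28, 28]
t=24: [136, 136, 136, 136, 136]
t=25: [111, 111, 111, 111, 111]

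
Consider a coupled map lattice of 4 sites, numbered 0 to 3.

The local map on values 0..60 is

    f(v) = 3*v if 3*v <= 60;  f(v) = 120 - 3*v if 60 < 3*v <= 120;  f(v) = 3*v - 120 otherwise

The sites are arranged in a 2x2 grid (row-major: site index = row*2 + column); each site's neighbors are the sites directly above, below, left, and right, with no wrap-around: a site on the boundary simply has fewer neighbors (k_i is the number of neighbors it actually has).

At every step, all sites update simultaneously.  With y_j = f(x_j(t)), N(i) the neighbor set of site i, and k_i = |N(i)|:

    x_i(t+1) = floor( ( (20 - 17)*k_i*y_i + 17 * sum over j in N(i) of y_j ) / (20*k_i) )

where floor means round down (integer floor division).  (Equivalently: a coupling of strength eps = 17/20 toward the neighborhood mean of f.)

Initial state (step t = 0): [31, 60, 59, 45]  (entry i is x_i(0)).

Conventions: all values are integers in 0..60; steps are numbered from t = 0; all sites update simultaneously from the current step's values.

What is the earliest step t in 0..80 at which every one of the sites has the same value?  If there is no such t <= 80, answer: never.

Answer: 9
Key observation: Synchronization is absorbing here: once all sites are equal they stay equal, and step 9 is the first all-equal step.

Derivation:
t=0: [31, 60, 59, 45]  (not all equal)
t=1: [53, 26, 26, 51]  (not all equal)
t=2: [41, 36, 36, 40]  (not all equal)
t=3: [10, 3, 3, 10]  (not all equal)
t=4: [12, 26, 26, 12]  (not all equal)
t=5: [41, 36, 36, 41]  (not all equal)
t=6: [10, 4, 4, 10]  (not all equal)
t=7: [14, 27, 27, 14]  (not all equal)
t=8: [39, 41, 41, 39]  (not all equal)
t=9: [3, 3, 3, 3]  (all equal)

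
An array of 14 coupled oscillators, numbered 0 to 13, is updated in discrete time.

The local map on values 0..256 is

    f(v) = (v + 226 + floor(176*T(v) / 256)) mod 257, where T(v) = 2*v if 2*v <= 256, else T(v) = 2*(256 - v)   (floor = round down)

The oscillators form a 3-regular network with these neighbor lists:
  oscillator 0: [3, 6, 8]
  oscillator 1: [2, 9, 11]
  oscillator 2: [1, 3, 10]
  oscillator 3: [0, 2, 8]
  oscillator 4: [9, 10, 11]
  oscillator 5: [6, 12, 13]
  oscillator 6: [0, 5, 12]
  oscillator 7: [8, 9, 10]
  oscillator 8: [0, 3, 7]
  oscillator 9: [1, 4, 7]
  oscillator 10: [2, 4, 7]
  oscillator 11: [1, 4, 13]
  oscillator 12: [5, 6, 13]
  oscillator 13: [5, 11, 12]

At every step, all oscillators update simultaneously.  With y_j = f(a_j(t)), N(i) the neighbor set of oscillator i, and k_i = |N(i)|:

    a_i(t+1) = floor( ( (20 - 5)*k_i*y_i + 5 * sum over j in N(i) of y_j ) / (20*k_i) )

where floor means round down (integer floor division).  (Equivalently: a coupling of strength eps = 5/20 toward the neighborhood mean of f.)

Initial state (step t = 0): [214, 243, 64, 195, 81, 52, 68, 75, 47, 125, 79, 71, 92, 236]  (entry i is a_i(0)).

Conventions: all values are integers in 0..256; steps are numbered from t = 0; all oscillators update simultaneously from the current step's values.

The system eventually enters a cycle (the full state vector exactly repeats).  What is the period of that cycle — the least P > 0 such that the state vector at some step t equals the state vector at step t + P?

Answer: 2
Key observation: The state at step 10, [215, 215, 64, 215, 233, 215, 64, 233, 233, 233, 215, 233, 215, 233], reappears at step 12 — and no state repeats earlier — so the cycle the system enters has period 2.

Derivation:
t=0: [214, 243, 64, 195, 81, 52, 68, 75, 47, 125, 79, 71, 92, 236]
t=1: [218, 193, 143, 222, 145, 114, 140, 130, 112, 50, 152, 154, 178, 208]
t=2: [219, 194, 48, 218, 15, 221, 69, 38, 217, 87, 8, 46, 231, 223]
t=3: [229, 214, 123, 225, 44, 228, 158, 99, 223, 157, 195, 99, 226, 223]
t=4: [216, 197, 63, 216, 92, 216, 61, 193, 234, 46, 208, 198, 216, 234]
t=5: [228, 222, 149, 229, 187, 228, 144, 232, 235, 115, 228, 240, 228, 235]
t=6: [216, 217, 64, 215, 246, 216, 66, 234, 232, 241, 217, 233, 216, 232]
t=7: [229, 227, 150, 229, 229, 229, 153, 233, 234, 230, 227, 233, 229, 234]
t=8: [215, 215, 64, 215, 234, 215, 63, 233, 233, 234, 215, 233, 215, 233]
t=9: [229, 228, 150, 229, 233, 229, 148, 233, 234, 233, 228, 233, 229, 234]
t=10: [215, 215, 64, 215, 233, 215, 64, 233, 233, 233, 215, 233, 215, 233]
t=11: [229, 228, 150, 229, 233, 229, 150, 233, 234, 233, 228, 233, 229, 234]
t=12: [215, 215, 64, 215, 233, 215, 64, 233, 233, 233, 215, 233, 215, 233]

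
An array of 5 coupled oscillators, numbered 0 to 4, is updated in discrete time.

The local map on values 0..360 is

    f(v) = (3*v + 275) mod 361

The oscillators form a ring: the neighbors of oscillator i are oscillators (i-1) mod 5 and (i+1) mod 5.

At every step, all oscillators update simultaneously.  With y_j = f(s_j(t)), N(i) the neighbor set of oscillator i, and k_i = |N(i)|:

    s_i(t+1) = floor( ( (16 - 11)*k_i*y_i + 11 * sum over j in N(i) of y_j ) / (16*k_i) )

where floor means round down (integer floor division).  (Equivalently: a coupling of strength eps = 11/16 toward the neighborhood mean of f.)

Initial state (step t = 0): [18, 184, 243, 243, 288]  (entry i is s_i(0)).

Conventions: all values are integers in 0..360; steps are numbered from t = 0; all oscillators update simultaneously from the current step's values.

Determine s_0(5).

Answer: s_0(5) = 119

Derivation:
t=0: [18, 184, 243, 243, 288]
t=1: [158, 242, 221, 204, 227]
t=2: [184, 170, 220, 206, 139]
t=3: [168, 129, 147, 240, 198]
t=4: [171, 235, 308, 257, 159]
t=5: [119, 143, 236, 151, 143]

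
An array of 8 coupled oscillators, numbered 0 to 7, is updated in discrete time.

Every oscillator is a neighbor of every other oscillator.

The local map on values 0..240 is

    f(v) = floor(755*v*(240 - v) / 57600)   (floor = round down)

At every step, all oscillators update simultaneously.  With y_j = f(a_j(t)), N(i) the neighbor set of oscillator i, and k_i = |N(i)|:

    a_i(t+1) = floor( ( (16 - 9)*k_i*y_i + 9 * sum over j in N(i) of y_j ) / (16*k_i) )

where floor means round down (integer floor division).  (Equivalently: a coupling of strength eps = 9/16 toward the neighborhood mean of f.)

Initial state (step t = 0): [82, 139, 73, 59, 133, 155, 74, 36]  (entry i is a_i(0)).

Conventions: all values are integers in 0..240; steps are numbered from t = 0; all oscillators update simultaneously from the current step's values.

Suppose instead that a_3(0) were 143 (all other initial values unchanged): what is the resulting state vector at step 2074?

Simulating step by step:
t=0: [82, 139, 73, 143, 133, 155, 74, 36]
t=1: [165, 170, 161, 169, 171, 166, 162, 139]
t=2: [162, 160, 164, 160, 159, 162, 163, 170]
t=3: [164, 165, 163, 165, 165, 164, 164, 160]
t=4: [163, 162, 163, 162, 162, 163, 163, 164]
t=5: [164, 164, 164, 164, 164, 164, 164, 163]
t=6: [163, 163, 163, 163, 163, 163, 163, 163]
t=7: [164, 164, 164, 164, 164, 164, 164, 164]
t=8: [163, 163, 163, 163, 163, 163, 163, 163]

Answer: [163, 163, 163, 163, 163, 163, 163, 163]
Key observation: The state at step 6, [163, 163, 163, 163, 163, 163, 163, 163], reappears at step 8: the system is in a cycle of period 2 from step 6 on.  Therefore the state at step 2074 equals the state at step 6 + ((2074 - 6) mod 2) = 6, which is [163, 163, 163, 163, 163, 163, 163, 163].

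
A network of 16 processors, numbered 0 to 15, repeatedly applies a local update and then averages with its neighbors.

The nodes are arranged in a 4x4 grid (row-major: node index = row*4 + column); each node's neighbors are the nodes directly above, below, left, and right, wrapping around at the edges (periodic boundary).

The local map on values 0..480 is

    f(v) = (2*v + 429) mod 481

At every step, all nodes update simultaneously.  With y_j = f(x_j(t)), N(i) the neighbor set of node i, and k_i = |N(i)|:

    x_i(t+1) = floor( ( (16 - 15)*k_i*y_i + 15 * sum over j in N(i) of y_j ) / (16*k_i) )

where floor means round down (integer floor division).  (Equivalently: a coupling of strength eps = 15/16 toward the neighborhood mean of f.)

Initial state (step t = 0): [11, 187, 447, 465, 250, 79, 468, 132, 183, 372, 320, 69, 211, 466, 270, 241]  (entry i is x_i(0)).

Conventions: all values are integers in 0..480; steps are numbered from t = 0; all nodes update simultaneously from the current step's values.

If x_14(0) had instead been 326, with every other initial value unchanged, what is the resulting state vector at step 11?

Answer: [207, 76, 254, 93, 75, 195, 128, 196, 169, 116, 220, 134, 82, 230, 134, 232]
Key observation: This trace re-runs the system from the modified initial state.

Derivation:
t=0: [11, 187, 447, 465, 250, 79, 468, 132, 183, 372, 320, 69, 211, 466, 326, 241]
t=1: [388, 328, 313, 365, 281, 331, 209, 325, 280, 230, 198, 254, 396, 264, 311, 254]
t=2: [157, 228, 187, 225, 122, 225, 182, 252, 271, 254, 330, 249, 297, 235, 326, 263]
t=3: [263, 353, 309, 378, 274, 344, 323, 344, 271, 251, 320, 276, 276, 269, 321, 269]
t=4: [130, 179, 150, 182, 186, 185, 124, 96, 118, 92, 168, 65, 116, 176, 54, 87]
t=5: [275, 270, 219, 187, 219, 243, 244, 221, 177, 262, 126, 175, 202, 176, 227, 154]
t=6: [251, 266, 297, 265, 292, 332, 357, 362, 372, 319, 389, 287, 227, 307, 292, 338]
t=7: [358, 199, 282, 227, 233, 199, 158, 187, 153, 163, 103, 187, 232, 248, 127, 236]
t=8: [380, 256, 286, 249, 284, 325, 216, 348, 349, 297, 258, 289, 330, 316, 258, 339]
t=9: [264, 141, 412, 162, 159, 226, 207, 222, 73, 201, 251, 222, 157, 266, 204, 262]
t=10: [271, 400, 304, 399, 335, 308, 381, 327, 303, 355, 370, 354, 373, 310, 419, 329]
t=11: [207, 76, 254, 93, 75, 195, 128, 196, 169, 116, 220, 134, 82, 230, 134, 232]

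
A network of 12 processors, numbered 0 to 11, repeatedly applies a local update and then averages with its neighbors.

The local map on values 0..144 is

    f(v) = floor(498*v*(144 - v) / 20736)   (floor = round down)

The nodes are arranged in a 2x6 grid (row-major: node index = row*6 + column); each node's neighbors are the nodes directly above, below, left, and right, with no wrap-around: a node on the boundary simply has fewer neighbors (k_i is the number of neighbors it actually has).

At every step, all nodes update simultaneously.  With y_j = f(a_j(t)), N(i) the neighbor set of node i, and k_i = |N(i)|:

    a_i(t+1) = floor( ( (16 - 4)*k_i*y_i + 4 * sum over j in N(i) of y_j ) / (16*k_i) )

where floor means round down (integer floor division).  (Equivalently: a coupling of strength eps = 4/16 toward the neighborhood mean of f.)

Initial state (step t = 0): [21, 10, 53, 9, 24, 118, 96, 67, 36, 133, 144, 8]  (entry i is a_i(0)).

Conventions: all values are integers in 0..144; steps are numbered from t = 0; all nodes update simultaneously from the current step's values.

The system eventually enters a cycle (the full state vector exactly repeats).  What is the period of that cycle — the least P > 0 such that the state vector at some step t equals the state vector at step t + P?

Simulating step by step:
t=0: [21, 10, 53, 9, 24, 118, 96, 67, 36, 133, 144, 8]
t=1: [64, 49, 99, 40, 60, 66, 105, 111, 92, 36, 10, 28]
t=2: [117, 109, 106, 100, 111, 117, 99, 92, 109, 90, 48, 77]
t=3: [80, 92, 95, 103, 89, 82, 103, 109, 95, 112, 109, 115]
t=4: [118, 112, 110, 101, 113, 116, 102, 95, 107, 89, 91, 86]
t=5: [78, 87, 90, 102, 87, 83, 99, 106, 97, 113, 112, 113]
t=6: [120, 117, 114, 103, 115, 116, 106, 99, 106, 87, 88, 88]
t=7: [73, 77, 84, 99, 84, 83, 93, 101, 97, 115, 114, 113]
t=8: [122, 121, 118, 106, 116, 116, 113, 106, 107, 84, 85, 88]
t=9: [66, 68, 76, 94, 83, 83, 83, 92, 95, 116, 116, 113]
t=10: [122, 123, 121, 110, 116, 116, 120, 115, 109, 83, 82, 87]
t=11: [64, 64, 69, 88, 82, 83, 69, 78, 90, 115, 118, 114]
t=12: [122, 122, 122, 115, 117, 116, 123, 122, 114, 85, 78, 85]
t=13: [63, 64, 66, 81, 79, 82, 62, 65, 82, 113, 118, 115]
t=14: [122, 122, 122, 119, 118, 116, 122, 122, 119, 89, 78, 84]
t=15: [64, 64, 65, 74, 77, 82, 64, 64, 73, 109, 118, 115]
t=16: [122, 122, 123, 121, 118, 116, 122, 122, 121, 95, 79, 84]
t=17: [64, 63, 62, 70, 77, 82, 64, 64, 69, 104, 117, 115]
t=18: [122, 122, 122, 121, 119, 116, 122, 122, 121, 101, 81, 84]
t=19: [64, 64, 64, 69, 75, 82, 64, 64, 68, 99, 116, 115]
t=20: [122, 122, 122, 122, 120, 117, 122, 122, 122, 106, 84, 85]
t=21: [64, 64, 64, 67, 73, 79, 64, 64, 66, 92, 114, 114]
t=22: [122, 122, 122, 122, 120, 118, 122, 122, 122, 112, 88, 87]
t=23: [64, 64, 64, 66, 73, 78, 64, 64, 65, 85, 111, 113]
t=24: [122, 122, 122, 122, 120, 118, 122, 122, 122, 117, 92, 89]
t=25: [64, 64, 64, 65, 72, 78, 64, 64, 64, 76, 107, 111]
t=26: [122, 122, 122, 123, 121, 118, 122, 122, 122, 121, 99, 92]
t=27: [64, 64, 63, 62, 69, 77, 64, 64, 64, 68, 100, 107]
t=28: [122, 122, 122, 122, 122, 119, 122, 122, 122, 122, 107, 99]
t=29: [64, 64, 64, 64, 67, 74, 64, 64, 64, 66, 90, 100]
t=30: [122, 122, 122, 122, 122, 121, 122, 122, 122, 122, 116, 108]
t=31: [64, 64, 64, 64, 65, 69, 64, 64, 64, 65, 76, 87]
t=32: [122, 122, 122, 122, 123, 123, 122, 122, 122, 122, 123, 120]
t=33: [64, 64, 64, 63, 62, 62, 64, 64, 64, 63, 62, 67]
t=34: [122, 122, 122, 122, 122, 122, 122, 122, 122, 122, 122, 122]
t=35: [64, 64, 64, 64, 64, 64, 64, 64, 64, 64, 64, 64]
t=36: [122, 122, 122, 122, 122, 122, 122, 122, 122, 122, 122, 122]

Answer: 2
Key observation: The state at step 34, [122, 122, 122, 122, 122, 122, 122, 122, 122, 122, 122, 122], reappears at step 36 — and no state repeats earlier — so the cycle the system enters has period 2.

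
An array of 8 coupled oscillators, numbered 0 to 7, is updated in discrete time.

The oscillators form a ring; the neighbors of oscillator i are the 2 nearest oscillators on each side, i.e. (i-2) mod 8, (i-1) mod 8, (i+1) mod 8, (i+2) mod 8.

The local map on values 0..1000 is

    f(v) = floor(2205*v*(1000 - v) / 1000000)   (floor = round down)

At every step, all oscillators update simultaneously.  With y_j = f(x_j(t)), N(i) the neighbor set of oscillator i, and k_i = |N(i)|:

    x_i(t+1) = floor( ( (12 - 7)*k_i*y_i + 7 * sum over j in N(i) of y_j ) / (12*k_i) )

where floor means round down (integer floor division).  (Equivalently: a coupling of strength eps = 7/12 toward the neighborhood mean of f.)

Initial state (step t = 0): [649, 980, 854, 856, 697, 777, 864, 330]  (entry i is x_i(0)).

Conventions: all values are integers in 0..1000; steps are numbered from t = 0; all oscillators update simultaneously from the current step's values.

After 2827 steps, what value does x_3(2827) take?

Answer: x_3(2827) = 546
Key observation: The state at step 5, [546, 546, 546, 546, 546, 546, 546, 546], reappears at step 6: the system is in a cycle of period 1 from step 5 on.  Therefore the state at step 2827 equals the state at step 5 + ((2827 - 5) mod 1) = 5, which is [546, 546, 546, 546, 546, 546, 546, 546].

Derivation:
t=0: [649, 980, 854, 856, 697, 777, 864, 330]
t=1: [364, 241, 300, 282, 366, 375, 375, 375]
t=2: [489, 450, 465, 461, 495, 505, 514, 498]
t=3: [549, 547, 548, 548, 549, 550, 550, 549]
t=4: [545, 545, 545, 545, 545, 545, 545, 545]
t=5: [546, 546, 546, 546, 546, 546, 546, 546]
t=6: [546, 546, 546, 546, 546, 546, 546, 546]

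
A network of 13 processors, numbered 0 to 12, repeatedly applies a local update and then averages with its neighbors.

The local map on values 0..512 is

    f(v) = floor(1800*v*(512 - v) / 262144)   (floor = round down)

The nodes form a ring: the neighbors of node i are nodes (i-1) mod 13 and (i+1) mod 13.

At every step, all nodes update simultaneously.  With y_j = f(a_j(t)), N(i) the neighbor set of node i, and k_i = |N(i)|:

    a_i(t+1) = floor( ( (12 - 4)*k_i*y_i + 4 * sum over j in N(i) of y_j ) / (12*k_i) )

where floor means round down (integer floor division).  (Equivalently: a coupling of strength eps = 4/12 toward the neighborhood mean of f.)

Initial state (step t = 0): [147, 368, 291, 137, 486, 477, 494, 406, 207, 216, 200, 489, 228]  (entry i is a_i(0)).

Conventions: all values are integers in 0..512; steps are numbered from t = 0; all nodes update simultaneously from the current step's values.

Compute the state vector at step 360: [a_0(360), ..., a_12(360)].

Answer: [194, 194, 194, 194, 194, 194, 194, 194, 194, 194, 194, 194, 194]
Key observation: The state at step 31, [449, 449, 449, 449, 449, 449, 449, 449, 449, 449, 449, 449, 449], reappears at step 35: the system is in a cycle of period 4 from step 31 on.  Therefore the state at step 360 equals the state at step 31 + ((360 - 31) mod 4) = 32, which is [194, 194, 194, 194, 194, 194, 194, 194, 194, 194, 194, 194, 194].

Derivation:
t=0: [147, 368, 291, 137, 486, 477, 494, 406, 207, 216, 200, 489, 228]
t=1: [379, 376, 413, 322, 135, 100, 108, 279, 411, 436, 371, 196, 370]
t=2: [349, 338, 315, 384, 349, 296, 320, 394, 302, 258, 348, 403, 368]
t=3: [387, 404, 407, 360, 389, 427, 407, 355, 418, 437, 385, 326, 357]
t=4: [334, 303, 307, 353, 322, 269, 300, 348, 280, 250, 330, 396, 377]
t=5: [402, 429, 424, 398, 418, 441, 430, 407, 437, 442, 402, 336, 353]
t=6: [306, 255, 263, 294, 266, 227, 245, 273, 234, 229, 305, 385, 374]
t=7: [421, 446, 447, 443, 446, 445, 448, 447, 446, 442, 418, 354, 363]
t=8: [270, 211, 201, 206, 203, 202, 197, 199, 203, 219, 278, 362, 355]
t=9: [435, 436, 430, 431, 430, 428, 426, 427, 431, 439, 432, 386, 391]
t=10: [244, 229, 239, 240, 242, 246, 249, 247, 237, 226, 250, 315, 309]
t=11: [445, 445, 447, 448, 448, 448, 449, 448, 446, 444, 444, 430, 432]
t=12: [209, 203, 199, 196, 196, 195, 194, 196, 201, 206, 212, 235, 232]
t=13: [435, 430, 427, 425, 424, 424, 423, 425, 428, 432, 437, 444, 444]
t=14: [227, 241, 248, 252, 255, 256, 256, 252, 245, 236, 224, 210, 210]
t=15: [443, 447, 448, 449, 449, 449, 449, 449, 448, 446, 441, 436, 436]
t=16: [210, 200, 196, 194, 194, 194, 194, 194, 196, 203, 214, 224, 224]
t=17: [435, 428, 425, 423, 423, 423, 423, 423, 425, 430, 436, 441, 440]
t=18: [229, 244, 252, 257, 258, 258, 258, 257, 252, 241, 227, 216, 218]
t=19: [444, 448, 449, 449, 449, 449, 449, 449, 448, 447, 443, 440, 440]
t=20: [206, 197, 194, 194, 194, 194, 194, 194, 196, 200, 208, 215, 215]
t=21: [432, 426, 423, 423, 423, 423, 423, 423, 425, 428, 433, 437, 437]
t=22: [237, 249, 256, 258, 258, 258, 258, 257, 252, 245, 234, 226, 227]
t=23: [446, 448, 449, 449, 449, 449, 449, 449, 449, 448, 446, 443, 444]
t=24: [201, 196, 194, 194, 194, 194, 194, 194, 194, 196, 202, 207, 206]
t=25: [428, 425, 423, 423, 423, 423, 423, 423, 423, 425, 429, 432, 431]
t=26: [246, 252, 257, 258, 258, 258, 258, 258, 257, 252, 244, 238, 239]
t=27: [448, 449, 449, 449, 449, 449, 449, 449, 449, 449, 448, 447, 448]
t=28: [195, 194, 194, 194, 194, 194, 194, 194, 194, 194, 196, 198, 196]
t=29: [424, 423, 423, 423, 423, 423, 423, 423, 423, 423, 424, 425, 425]
t=30: [255, 257, 258, 258, 258, 258, 258, 258, 258, 257, 255, 253, 253]
t=31: [449, 449, 449, 449, 449, 449, 449, 449, 449, 449, 449, 449, 449]
t=32: [194, 194, 194, 194, 194, 194, 194, 194, 194, 194, 194, 194, 194]
t=33: [423, 423, 423, 423, 423, 423, 423, 423, 423, 423, 423, 423, 423]
t=34: [258, 258, 258, 258, 258, 258, 258, 258, 258, 258, 258, 258, 258]
t=35: [449, 449, 449, 449, 449, 449, 449, 449, 449, 449, 449, 449, 449]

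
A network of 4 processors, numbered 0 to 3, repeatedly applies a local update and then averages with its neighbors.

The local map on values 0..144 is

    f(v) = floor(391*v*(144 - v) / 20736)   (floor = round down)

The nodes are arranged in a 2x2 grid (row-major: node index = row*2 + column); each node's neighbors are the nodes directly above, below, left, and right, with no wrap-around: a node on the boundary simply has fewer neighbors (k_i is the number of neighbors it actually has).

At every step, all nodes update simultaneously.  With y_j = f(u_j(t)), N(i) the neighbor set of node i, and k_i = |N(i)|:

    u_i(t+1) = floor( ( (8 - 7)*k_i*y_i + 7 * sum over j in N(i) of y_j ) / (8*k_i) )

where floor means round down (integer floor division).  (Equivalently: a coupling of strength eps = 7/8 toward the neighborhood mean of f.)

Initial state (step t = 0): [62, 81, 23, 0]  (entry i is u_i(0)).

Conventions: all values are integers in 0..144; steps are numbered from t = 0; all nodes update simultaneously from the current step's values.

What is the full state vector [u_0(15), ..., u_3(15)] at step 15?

Simulating step by step:
t=0: [62, 81, 23, 0]
t=1: [76, 53, 48, 64]
t=2: [89, 95, 95, 89]
t=3: [87, 91, 91, 87]
t=4: [90, 92, 92, 90]
t=5: [90, 90, 90, 90]
t=6: [91, 91, 91, 91]
t=7: [90, 90, 90, 90]
t=8: [91, 91, 91, 91]
t=9: [90, 90, 90, 90]
t=10: [91, 91, 91, 91]
t=11: [90, 90, 90, 90]
t=12: [91, 91, 91, 91]
t=13: [90, 90, 90, 90]
t=14: [91, 91, 91, 91]
t=15: [90, 90, 90, 90]

Answer: [90, 90, 90, 90]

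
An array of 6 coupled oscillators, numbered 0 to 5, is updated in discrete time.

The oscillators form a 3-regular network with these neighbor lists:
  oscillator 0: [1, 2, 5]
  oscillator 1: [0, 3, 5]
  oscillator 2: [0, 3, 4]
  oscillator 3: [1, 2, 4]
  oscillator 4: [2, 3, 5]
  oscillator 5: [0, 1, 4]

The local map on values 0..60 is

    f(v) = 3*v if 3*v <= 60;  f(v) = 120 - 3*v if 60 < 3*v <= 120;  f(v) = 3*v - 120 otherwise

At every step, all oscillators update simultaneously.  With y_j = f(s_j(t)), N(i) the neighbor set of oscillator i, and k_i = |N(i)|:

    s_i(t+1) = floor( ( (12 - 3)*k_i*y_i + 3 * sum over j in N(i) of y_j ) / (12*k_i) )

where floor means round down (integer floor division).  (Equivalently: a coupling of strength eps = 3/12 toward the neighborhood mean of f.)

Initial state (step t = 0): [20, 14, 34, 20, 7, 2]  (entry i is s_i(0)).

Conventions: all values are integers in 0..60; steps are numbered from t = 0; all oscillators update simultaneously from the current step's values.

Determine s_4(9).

Answer: s_4(9) = 38

Derivation:
t=0: [20, 14, 34, 20, 7, 2]
t=1: [50, 42, 25, 51, 22, 14]
t=2: [30, 13, 43, 33, 50, 39]
t=3: [26, 33, 13, 22, 25, 10]
t=4: [39, 26, 41, 49, 44, 31]
t=5: [8, 36, 5, 25, 13, 25]
t=6: [24, 18, 20, 39, 38, 40]
t=7: [45, 44, 49, 12, 9, 9]
t=8: [16, 15, 26, 32, 27, 24]
t=9: [47, 43, 40, 28, 38, 47]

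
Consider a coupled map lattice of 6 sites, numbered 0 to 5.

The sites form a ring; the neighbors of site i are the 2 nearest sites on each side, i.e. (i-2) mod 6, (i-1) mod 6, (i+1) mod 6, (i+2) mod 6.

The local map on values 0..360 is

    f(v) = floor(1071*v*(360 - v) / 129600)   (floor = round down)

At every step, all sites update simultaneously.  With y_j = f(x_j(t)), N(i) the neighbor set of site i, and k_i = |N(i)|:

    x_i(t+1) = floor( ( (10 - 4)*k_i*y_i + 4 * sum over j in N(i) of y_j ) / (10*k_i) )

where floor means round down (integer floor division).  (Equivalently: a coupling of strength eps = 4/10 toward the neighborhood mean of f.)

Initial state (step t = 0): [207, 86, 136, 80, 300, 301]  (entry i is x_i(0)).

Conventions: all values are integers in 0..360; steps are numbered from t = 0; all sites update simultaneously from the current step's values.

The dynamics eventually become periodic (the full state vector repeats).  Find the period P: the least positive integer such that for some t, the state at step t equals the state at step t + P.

Simulating step by step:
t=0: [207, 86, 136, 80, 300, 301]
t=1: [230, 200, 229, 184, 173, 166]
t=2: [252, 261, 252, 264, 262, 264]
t=3: [220, 214, 220, 211, 213, 211]
t=4: [255, 257, 255, 258, 257, 258]
t=5: [220, 218, 220, 217, 218, 217]
t=6: [254, 255, 254, 255, 255, 255]
t=7: [221, 221, 221, 221, 221, 221]
t=8: [253, 253, 253, 253, 253, 253]
t=9: [223, 223, 223, 223, 223, 223]
t=10: [252, 252, 252, 252, 252, 252]
t=11: [224, 224, 224, 224, 224, 224]
t=12: [251, 251, 251, 251, 251, 251]
t=13: [226, 226, 226, 226, 226, 226]
t=14: [250, 250, 250, 250, 250, 250]
t=15: [227, 227, 227, 227, 227, 227]
t=16: [249, 249, 249, 249, 249, 249]
t=17: [228, 228, 228, 228, 228, 228]
t=18: [248, 248, 248, 248, 248, 248]
t=19: [229, 229, 229, 229, 229, 229]
t=20: [247, 247, 247, 247, 247, 247]
t=21: [230, 230, 230, 230, 230, 230]
t=22: [247, 247, 247, 247, 247, 247]

Answer: 2
Key observation: The state at step 20, [247, 247, 247, 247, 247, 247], reappears at step 22 — and no state repeats earlier — so the cycle the system enters has period 2.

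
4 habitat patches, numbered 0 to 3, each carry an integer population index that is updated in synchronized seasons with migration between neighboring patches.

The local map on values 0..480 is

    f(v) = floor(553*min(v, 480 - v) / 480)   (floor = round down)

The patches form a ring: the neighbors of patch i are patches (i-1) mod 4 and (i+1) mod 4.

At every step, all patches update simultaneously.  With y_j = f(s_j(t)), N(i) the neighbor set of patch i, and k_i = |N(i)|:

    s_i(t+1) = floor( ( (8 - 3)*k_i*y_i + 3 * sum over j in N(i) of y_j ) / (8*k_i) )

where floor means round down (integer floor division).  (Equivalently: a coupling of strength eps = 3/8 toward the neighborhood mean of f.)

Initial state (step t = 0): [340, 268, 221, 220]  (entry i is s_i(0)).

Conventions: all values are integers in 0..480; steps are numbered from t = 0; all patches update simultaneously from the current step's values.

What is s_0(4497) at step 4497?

Simulating step by step:
t=0: [340, 268, 221, 220]
t=1: [193, 230, 251, 235]
t=2: [238, 255, 264, 259]
t=3: [267, 259, 251, 256]
t=4: [249, 254, 260, 256]
t=5: [263, 259, 255, 258]
t=6: [251, 254, 257, 254]
t=7: [261, 259, 257, 259]
t=8: [252, 254, 255, 254]
t=9: [261, 260, 259, 260]
t=10: [252, 253, 253, 253]
t=11: [261, 261, 261, 261]
t=12: [252, 252, 252, 252]
t=13: [262, 262, 262, 262]
t=14: [251, 251, 251, 251]
t=15: [263, 263, 263, 263]
t=16: [250, 250, 250, 250]
t=17: [264, 264, 264, 264]
t=18: [248, 248, 248, 248]
t=19: [267, 267, 267, 267]
t=20: [245, 245, 245, 245]
t=21: [270, 270, 270, 270]
t=22: [241, 241, 241, 241]
t=23: [275, 275, 275, 275]
t=24: [236, 236, 236, 236]
t=25: [271, 271, 271, 271]
t=26: [240, 240, 240, 240]
t=27: [276, 276, 276, 276]
t=28: [235, 235, 235, 235]
t=29: [270, 270, 270, 270]

Answer: s_0(4497) = 271
Key observation: The state at step 21, [270, 270, 270, 270], reappears at step 29: the system is in a cycle of period 8 from step 21 on.  Therefore the state at step 4497 equals the state at step 21 + ((4497 - 21) mod 8) = 25, which is [271, 271, 271, 271].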